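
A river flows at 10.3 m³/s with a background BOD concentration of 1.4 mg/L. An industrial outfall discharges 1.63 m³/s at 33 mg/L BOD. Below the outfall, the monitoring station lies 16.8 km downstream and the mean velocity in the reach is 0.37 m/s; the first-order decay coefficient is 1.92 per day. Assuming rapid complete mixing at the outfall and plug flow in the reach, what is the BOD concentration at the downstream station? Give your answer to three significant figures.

Mixed concentration C = ΣQC/ΣQ = (10.30·1.400 + 1.630·33.00) / 11.93 = 68.21/11.93 = 5.718 mg/L.
Travel time t = 16.8·1000 / 0.37 = 45410 s = 12.61 h.
First-order decay: C = 5.718·exp(−k·t) = 5.718·0.3646 = 2.084 mg/L.

2.08 mg/L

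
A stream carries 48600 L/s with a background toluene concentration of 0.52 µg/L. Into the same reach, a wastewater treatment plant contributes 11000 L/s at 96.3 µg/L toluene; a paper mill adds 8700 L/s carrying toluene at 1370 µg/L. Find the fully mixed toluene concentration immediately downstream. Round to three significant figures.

Mass balance: C = (48600·0.5200 + 11000·96.30 + 8700·1370) / 68300 = 13000000/68300 = 190.4 µg/L.

190 µg/L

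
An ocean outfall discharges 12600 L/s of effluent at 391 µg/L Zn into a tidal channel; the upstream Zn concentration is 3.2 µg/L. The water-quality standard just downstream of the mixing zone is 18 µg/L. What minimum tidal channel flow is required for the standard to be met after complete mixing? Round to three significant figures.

318000 L/s

Set C_mix = 18: (Q·3.200 + 12600·391.0) / (Q + 12600) = 18
→ Q = 12600·(391.0 − 18)/(18 − 3.200) = 317600 L/s.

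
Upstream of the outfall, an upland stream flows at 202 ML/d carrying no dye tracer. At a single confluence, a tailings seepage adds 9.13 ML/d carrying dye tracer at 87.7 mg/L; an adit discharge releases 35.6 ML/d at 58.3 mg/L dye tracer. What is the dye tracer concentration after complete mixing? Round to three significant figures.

11.7 mg/L

After mixing, C = (202.0·0 + 9.130·87.70 + 35.60·58.30) / 246.7 = 2876/246.7 = 11.66 mg/L.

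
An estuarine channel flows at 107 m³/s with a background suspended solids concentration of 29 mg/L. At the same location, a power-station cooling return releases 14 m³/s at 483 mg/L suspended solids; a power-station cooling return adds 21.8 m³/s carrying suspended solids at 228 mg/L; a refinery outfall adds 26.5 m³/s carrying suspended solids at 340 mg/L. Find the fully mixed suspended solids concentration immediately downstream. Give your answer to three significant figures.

141 mg/L

Conservation of mass: C = (107.0·29.00 + 14.00·483.0 + 21.80·228.0 + 26.50·340.0) / 169.3 = 23850/169.3 = 140.8 mg/L.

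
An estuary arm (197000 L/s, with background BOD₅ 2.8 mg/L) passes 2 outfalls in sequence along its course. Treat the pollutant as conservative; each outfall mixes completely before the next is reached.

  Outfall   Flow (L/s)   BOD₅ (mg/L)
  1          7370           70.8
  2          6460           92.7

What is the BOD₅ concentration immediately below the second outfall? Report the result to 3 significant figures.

7.93 mg/L

Outfall 1: combined Q = 204400 L/s; C = (197000·2.800 + 7370·70.80)/204400 = 5.252 mg/L.
Outfall 2: combined Q = 210800 L/s; C = (204400·5.252 + 6460·92.70)/210800 = 7.932 mg/L.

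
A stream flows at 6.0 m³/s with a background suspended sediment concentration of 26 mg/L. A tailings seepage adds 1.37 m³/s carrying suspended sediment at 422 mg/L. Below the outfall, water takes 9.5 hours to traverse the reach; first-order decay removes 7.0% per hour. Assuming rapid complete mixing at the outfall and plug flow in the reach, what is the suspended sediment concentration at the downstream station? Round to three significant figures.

50.0 mg/L

After mixing, C = (6.000·26.00 + 1.370·422.0) / 7.370 = 734.1/7.370 = 99.61 mg/L.
7.0%/h lost → k = −ln(1 − 0.07) = 0.07257 h⁻¹.
Applying C = C₀e^(−kt): 99.61 × 0.5019 = 49.99 mg/L.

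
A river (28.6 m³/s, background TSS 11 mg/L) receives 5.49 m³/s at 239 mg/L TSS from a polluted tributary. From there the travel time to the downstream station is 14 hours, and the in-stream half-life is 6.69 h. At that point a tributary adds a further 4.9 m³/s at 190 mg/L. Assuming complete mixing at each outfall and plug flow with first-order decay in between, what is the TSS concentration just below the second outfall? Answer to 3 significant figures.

After mixing, C = (28.60·11.00 + 5.490·239.0) / 34.09 = 1627/34.09 = 47.72 mg/L; combined flow 34.09 m³/s.
Half-life 6.69 h → k = ln 2 / 6.69 = 0.1036 h⁻¹ = 2.487 d⁻¹.
First-order decay: C = 47.72·exp(−k·t) = 47.72·0.2344 = 11.19 mg/L.
At the second outfall, C = (34.09·11.19 + 4.900·190.0) / (34.09 + 4.900) = 33.66 mg/L.

33.7 mg/L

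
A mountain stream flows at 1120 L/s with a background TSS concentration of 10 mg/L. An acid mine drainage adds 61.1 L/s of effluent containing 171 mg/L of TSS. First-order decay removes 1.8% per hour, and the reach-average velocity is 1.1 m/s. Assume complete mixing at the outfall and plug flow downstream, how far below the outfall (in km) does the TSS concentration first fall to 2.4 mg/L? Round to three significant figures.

Mass balance: C = (1120·10.00 + 61.10·171.0) / 1181 = 21650/1181 = 18.33 mg/L.
1.8%/h lost → k = −ln(1 − 0.018) = 0.01816 h⁻¹.
Set 18.33·exp(−k·t) = 2.4 → t = ln(18.33/2.4)/k = 402900 s = 111.9 h.
Distance = v·t = 1.1·402900 = 443200 m = 443.2 km.

443 km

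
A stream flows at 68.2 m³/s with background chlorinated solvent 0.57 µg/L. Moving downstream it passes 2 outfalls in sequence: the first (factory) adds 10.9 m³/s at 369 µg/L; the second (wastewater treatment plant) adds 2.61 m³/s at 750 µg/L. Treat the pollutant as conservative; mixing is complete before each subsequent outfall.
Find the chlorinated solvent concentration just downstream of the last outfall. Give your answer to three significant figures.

73.7 µg/L

Below outfall 1: Q → 79.10 m³/s, C = (68.20·0.5700 + 10.90·369.0)/79.10 = 51.34 µg/L.
Below outfall 2: Q → 81.71 m³/s, C = (79.10·51.34 + 2.610·750.0)/81.71 = 73.66 µg/L.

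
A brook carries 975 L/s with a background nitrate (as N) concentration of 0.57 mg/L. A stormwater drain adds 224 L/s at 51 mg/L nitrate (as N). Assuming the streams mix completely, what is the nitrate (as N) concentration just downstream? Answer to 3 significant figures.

Flow-weighted average: C = (975.0·0.5700 + 224.0·51.00) / 1199 = 11980/1199 = 9.991 mg/L.

9.99 mg/L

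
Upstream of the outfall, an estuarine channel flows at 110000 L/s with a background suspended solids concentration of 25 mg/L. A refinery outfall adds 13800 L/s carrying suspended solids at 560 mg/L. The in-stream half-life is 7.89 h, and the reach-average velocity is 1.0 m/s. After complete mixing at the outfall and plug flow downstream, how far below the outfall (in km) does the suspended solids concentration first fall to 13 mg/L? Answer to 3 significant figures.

76.8 km

Flow-weighted average: C = (110000·25.00 + 13800·560.0) / 123800 = 10480000/123800 = 84.64 mg/L.
Half-life 7.89 h → k = ln 2 / 7.89 = 0.08785 h⁻¹ = 2.108 d⁻¹.
Set 84.64·exp(−k·t) = 13 → t = ln(84.64/13)/k = 76770 s = 21.32 h.
Distance = v·t = 1.0·76770 = 76770 m = 76.77 km.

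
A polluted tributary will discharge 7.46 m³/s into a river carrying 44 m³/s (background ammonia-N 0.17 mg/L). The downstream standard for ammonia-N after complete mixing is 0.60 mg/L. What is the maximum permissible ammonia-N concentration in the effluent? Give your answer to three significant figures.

At the limit, (Qr·Cr + Qe·Cₑ)/(Qr + Qe) = 0.60:
Cₑ = (51.46·0.60 − 44.00·0.1700) / 7.460 = 3.136 mg/L.

3.14 mg/L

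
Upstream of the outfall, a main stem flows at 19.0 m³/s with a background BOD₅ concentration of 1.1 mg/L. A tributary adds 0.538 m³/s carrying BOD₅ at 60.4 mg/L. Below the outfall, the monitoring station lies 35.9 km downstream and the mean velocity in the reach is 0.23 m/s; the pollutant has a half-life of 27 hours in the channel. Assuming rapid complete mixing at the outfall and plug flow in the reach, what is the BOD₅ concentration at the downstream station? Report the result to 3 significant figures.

0.898 mg/L

Mass balance: C = (19.00·1.100 + 0.5380·60.40) / 19.54 = 53.40/19.54 = 2.733 mg/L.
Travel time t = 35.9·1000 / 0.23 = 156100 s = 43.36 h.
Half-life 27 h → k = ln 2 / 27 = 0.02567 h⁻¹ = 0.6161 d⁻¹.
After decay, C = 2.733 × e^(−kt) = 2.733 × 0.3285 = 0.8979 mg/L.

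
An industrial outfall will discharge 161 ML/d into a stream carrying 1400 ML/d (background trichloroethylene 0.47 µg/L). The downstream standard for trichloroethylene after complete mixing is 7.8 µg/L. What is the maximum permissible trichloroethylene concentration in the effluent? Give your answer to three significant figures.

At the limit, (Qr·Cr + Qe·Cₑ)/(Qr + Qe) = 7.8:
Cₑ = (1561·7.8 − 1400·0.4700) / 161.0 = 71.54 µg/L.

71.5 µg/L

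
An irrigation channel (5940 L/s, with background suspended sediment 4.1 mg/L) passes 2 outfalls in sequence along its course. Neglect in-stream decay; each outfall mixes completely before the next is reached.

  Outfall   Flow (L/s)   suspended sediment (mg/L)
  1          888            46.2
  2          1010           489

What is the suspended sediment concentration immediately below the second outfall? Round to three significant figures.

71.4 mg/L

Below outfall 1: Q → 6828 L/s, C = (5940·4.100 + 888.0·46.20)/6828 = 9.575 mg/L.
Below outfall 2: Q → 7838 L/s, C = (6828·9.575 + 1010·489.0)/7838 = 71.35 mg/L.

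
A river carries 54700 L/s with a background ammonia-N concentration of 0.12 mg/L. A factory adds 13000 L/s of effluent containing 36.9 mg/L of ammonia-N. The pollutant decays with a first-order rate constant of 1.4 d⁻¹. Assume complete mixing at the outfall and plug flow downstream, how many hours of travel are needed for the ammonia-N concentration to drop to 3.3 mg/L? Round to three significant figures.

13.3 h

Mixed concentration C = ΣQC/ΣQ = (54700·0.1200 + 13000·36.90) / 67700 = 486300/67700 = 7.183 mg/L.
7.183·exp(−k·t) = 3.3 → t = ln(7.183/3.3)/k = 48000 s = 13.33 h.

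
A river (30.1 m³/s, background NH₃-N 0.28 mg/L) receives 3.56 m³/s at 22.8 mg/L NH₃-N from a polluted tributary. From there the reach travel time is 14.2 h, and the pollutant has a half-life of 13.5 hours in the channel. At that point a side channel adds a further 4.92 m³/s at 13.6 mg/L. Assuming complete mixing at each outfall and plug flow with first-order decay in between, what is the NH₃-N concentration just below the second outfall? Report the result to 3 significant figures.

After mixing, C = (30.10·0.2800 + 3.560·22.80) / 33.66 = 89.60/33.66 = 2.662 mg/L; combined flow 33.66 m³/s.
Half-life 13.5 h → k = ln 2 / 13.5 = 0.05134 h⁻¹ = 1.232 d⁻¹.
First-order decay: C = 2.662·exp(−k·t) = 2.662·0.4823 = 1.284 mg/L.
Second outfall: C = (33.66·1.284 + 4.920·13.60)/38.58 = 2.855 mg/L.

2.85 mg/L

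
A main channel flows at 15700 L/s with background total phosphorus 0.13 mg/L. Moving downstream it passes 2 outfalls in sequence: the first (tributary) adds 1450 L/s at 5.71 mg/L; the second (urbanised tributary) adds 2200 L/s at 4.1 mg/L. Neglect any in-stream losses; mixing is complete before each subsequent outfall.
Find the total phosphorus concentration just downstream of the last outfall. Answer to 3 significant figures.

1.00 mg/L

Outfall 1: combined Q = 17150 L/s; C = (15700·0.1300 + 1450·5.710)/17150 = 0.6018 mg/L.
Outfall 2: combined Q = 19350 L/s; C = (17150·0.6018 + 2200·4.100)/19350 = 0.9995 mg/L.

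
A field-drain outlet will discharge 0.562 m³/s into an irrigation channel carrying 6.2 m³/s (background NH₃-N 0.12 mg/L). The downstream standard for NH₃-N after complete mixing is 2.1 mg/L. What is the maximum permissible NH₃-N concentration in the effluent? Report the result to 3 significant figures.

At the limit, (Qr·Cr + Qe·Cₑ)/(Qr + Qe) = 2.1:
Cₑ = (6.762·2.1 − 6.200·0.1200) / 0.5620 = 23.94 mg/L.

23.9 mg/L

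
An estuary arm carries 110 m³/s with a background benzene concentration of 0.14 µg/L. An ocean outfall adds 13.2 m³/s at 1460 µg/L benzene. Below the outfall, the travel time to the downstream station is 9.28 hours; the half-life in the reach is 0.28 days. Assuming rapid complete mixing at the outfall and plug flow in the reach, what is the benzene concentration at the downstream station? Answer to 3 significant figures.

Mass balance: C = (110.0·0.1400 + 13.20·1460) / 123.2 = 19290/123.2 = 156.6 µg/L.
Half-life 0.28 d → k = ln 2 / 0.28 = 2.476 d⁻¹.
First-order decay: C = 156.6·exp(−k·t) = 156.6·0.3840 = 60.11 µg/L.

60.1 µg/L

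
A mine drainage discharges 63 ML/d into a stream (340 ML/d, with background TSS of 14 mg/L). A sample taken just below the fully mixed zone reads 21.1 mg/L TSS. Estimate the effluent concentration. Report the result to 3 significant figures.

Mass balance: 340.0·14.00 + 63.00·Cₑ = 403.0·21.10
→ Cₑ = (403.0·21.10 − 340.0·14.00) / 63.00 = 59.42 mg/L.

59.4 mg/L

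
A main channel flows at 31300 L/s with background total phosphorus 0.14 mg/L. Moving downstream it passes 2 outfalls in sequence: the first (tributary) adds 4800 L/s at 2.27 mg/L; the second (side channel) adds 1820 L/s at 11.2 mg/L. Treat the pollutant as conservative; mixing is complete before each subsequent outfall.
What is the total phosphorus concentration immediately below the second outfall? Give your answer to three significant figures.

0.940 mg/L

Outfall 1: combined Q = 36100 L/s; C = (31300·0.1400 + 4800·2.270)/36100 = 0.4232 mg/L.
Outfall 2: combined Q = 37920 L/s; C = (36100·0.4232 + 1820·11.20)/37920 = 0.9405 mg/L.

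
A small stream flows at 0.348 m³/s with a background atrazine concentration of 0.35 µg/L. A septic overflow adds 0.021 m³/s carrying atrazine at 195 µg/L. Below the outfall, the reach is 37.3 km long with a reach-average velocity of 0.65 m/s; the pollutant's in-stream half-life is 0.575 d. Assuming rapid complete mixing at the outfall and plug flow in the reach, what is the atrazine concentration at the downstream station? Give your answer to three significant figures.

Conservation of mass: C = (0.3480·0.3500 + 0.02100·195.0) / 0.3690 = 4.217/0.3690 = 11.43 µg/L.
Travel time t = 37.3·1000 / 0.65 = 57380 s = 15.94 h.
Half-life 0.575 d → k = ln 2 / 0.575 = 1.205 d⁻¹.
Applying C = C₀e^(−kt): 11.43 × 0.4490 = 5.131 µg/L.

5.13 µg/L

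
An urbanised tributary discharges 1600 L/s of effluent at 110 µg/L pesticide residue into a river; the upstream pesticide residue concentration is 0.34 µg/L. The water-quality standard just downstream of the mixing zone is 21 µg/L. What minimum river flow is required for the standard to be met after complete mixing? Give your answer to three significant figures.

Set C_mix = 21: (Q·0.3400 + 1600·110.0) / (Q + 1600) = 21
→ Q = 1600·(110.0 − 21)/(21 − 0.3400) = 6893 L/s.

6890 L/s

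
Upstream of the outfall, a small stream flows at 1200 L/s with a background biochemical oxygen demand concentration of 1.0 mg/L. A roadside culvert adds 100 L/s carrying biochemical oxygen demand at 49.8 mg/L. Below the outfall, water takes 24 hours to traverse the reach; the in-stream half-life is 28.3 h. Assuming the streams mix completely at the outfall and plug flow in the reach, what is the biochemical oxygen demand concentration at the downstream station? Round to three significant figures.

Flow-weighted average: C = (1200·1.000 + 100.0·49.80) / 1300 = 6180/1300 = 4.754 mg/L.
Half-life 28.3 h → k = ln 2 / 28.3 = 0.02449 h⁻¹ = 0.5878 d⁻¹.
First-order decay: C = 4.754·exp(−k·t) = 4.754·0.5555 = 2.641 mg/L.

2.64 mg/L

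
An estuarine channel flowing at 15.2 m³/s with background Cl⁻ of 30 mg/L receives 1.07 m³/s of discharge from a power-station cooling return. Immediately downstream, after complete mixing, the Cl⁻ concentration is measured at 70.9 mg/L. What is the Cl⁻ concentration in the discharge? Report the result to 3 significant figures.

652 mg/L

Mass balance: 15.20·30.00 + 1.070·Cₑ = 16.27·70.90
→ Cₑ = (16.27·70.90 − 15.20·30.00) / 1.070 = 651.9 mg/L.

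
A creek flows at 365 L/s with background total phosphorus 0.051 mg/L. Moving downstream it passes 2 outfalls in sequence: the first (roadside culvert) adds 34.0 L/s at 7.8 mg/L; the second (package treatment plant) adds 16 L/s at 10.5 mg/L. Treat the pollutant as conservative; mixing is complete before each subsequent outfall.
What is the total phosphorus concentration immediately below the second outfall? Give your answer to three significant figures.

Outfall 1: combined Q = 399.0 L/s; C = (365.0·0.05100 + 34.00·7.800)/399.0 = 0.7113 mg/L.
Outfall 2: combined Q = 415.0 L/s; C = (399.0·0.7113 + 16.00·10.50)/415.0 = 1.089 mg/L.

1.09 mg/L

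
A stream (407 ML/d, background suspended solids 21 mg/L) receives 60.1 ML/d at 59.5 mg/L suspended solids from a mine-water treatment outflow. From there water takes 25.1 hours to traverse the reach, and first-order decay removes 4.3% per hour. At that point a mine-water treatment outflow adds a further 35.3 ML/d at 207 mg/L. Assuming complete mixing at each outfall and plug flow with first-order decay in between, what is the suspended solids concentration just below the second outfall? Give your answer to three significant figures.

22.6 mg/L

After mixing, C = (407.0·21.00 + 60.10·59.50) / 467.1 = 12120/467.1 = 25.95 mg/L; combined flow 467.1 ML/d.
4.3%/h lost → k = −ln(1 − 0.043) = 0.04395 h⁻¹.
Decay over the reach: 25.95·exp(−kt) = 25.95·0.3318 = 8.612 mg/L.
At the second outfall, C = (467.1·8.612 + 35.30·207.0) / (467.1 + 35.30) = 22.55 mg/L.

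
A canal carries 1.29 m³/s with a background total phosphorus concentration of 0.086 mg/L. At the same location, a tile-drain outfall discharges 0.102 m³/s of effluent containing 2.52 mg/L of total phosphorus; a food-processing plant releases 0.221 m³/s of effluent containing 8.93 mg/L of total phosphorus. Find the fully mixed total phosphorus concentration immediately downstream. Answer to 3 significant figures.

1.45 mg/L

Conservation of mass: C = (1.290·0.08600 + 0.1020·2.520 + 0.2210·8.930) / 1.613 = 2.342/1.613 = 1.452 mg/L.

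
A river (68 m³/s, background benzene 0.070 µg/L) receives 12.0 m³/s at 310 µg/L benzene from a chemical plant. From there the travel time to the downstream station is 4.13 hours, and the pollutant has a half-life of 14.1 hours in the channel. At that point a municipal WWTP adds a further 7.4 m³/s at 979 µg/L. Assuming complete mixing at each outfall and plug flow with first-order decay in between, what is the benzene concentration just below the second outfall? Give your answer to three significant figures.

Mixed concentration C = ΣQC/ΣQ = (68.00·0.07000 + 12.00·310.0) / 80.00 = 3725/80.00 = 46.56 µg/L; combined flow 80.00 m³/s.
Half-life 14.1 h → k = ln 2 / 14.1 = 0.04916 h⁻¹ = 1.180 d⁻¹.
After decay, C = 46.56 × e^(−kt) = 46.56 × 0.8163 = 38.00 µg/L.
Second outfall: C = (80.00·38.00 + 7.400·979.0)/87.40 = 117.7 µg/L.

118 µg/L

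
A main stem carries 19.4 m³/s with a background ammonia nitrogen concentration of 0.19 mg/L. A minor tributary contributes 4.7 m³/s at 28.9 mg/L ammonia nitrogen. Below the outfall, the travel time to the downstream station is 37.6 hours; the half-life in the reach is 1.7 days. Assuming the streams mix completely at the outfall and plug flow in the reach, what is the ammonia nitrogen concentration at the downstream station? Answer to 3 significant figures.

Mass balance: C = (19.40·0.1900 + 4.700·28.90) / 24.10 = 139.5/24.10 = 5.789 mg/L.
Half-life 1.7 d → k = ln 2 / 1.7 = 0.4077 d⁻¹.
Applying C = C₀e^(−kt): 5.789 × 0.5279 = 3.056 mg/L.

3.06 mg/L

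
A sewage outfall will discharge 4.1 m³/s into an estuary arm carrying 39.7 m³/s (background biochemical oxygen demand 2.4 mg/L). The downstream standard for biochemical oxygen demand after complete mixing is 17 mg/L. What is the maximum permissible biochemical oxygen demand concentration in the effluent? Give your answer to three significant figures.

158 mg/L

At the limit, (Qr·Cr + Qe·Cₑ)/(Qr + Qe) = 17:
Cₑ = (43.80·17 − 39.70·2.400) / 4.100 = 158.4 mg/L.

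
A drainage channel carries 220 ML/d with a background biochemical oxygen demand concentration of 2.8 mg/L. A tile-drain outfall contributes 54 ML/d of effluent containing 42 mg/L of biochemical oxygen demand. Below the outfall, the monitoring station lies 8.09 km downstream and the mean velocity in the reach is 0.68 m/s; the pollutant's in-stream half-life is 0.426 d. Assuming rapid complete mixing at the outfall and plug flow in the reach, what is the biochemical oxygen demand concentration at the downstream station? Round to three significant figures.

8.41 mg/L

Flow-weighted average: C = (220.0·2.800 + 54.00·42.00) / 274.0 = 2884/274.0 = 10.53 mg/L.
Travel time t = 8.09·1000 / 0.68 = 11900 s = 3.305 h.
Half-life 0.426 d → k = ln 2 / 0.426 = 1.627 d⁻¹.
First-order decay: C = 10.53·exp(−k·t) = 10.53·0.7993 = 8.413 mg/L.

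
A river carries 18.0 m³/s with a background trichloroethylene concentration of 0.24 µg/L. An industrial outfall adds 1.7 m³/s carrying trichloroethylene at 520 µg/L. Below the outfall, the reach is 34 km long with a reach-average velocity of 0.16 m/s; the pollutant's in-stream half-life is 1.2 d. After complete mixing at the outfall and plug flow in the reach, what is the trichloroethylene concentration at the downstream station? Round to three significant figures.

Mixed concentration C = ΣQC/ΣQ = (18.00·0.2400 + 1.700·520.0) / 19.70 = 888.3/19.70 = 45.09 µg/L.
Travel time t = 34·1000 / 0.16 = 212500 s = 59.03 h.
Half-life 1.2 d → k = ln 2 / 1.2 = 0.5776 d⁻¹.
After decay, C = 45.09 × e^(−kt) = 45.09 × 0.2416 = 10.89 µg/L.

10.9 µg/L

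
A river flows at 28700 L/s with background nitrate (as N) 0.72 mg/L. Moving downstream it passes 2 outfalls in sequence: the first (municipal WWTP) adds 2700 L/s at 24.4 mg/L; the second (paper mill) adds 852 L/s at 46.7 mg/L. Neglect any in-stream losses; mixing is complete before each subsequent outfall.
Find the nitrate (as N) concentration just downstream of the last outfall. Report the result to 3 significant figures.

3.92 mg/L

After outfall 1: Q = 28700 + 2700 = 31400 L/s; C = (28700·0.7200 + 2700·24.40)/31400 = 2.756 mg/L.
After outfall 2: Q = 31400 + 852.0 = 32250 L/s; C = (31400·2.756 + 852.0·46.70)/32250 = 3.917 mg/L.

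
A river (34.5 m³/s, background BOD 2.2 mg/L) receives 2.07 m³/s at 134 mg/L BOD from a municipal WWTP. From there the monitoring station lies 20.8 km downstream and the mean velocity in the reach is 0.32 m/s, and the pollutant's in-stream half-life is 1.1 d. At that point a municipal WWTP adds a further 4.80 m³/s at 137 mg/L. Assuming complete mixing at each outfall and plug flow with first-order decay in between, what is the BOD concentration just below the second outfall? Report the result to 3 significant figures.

21.2 mg/L

Mixed concentration C = ΣQC/ΣQ = (34.50·2.200 + 2.070·134.0) / 36.57 = 353.3/36.57 = 9.660 mg/L; combined flow 36.57 m³/s.
Travel time t = 20.8·1000 / 0.32 = 65000 s = 18.06 h.
Half-life 1.1 d → k = ln 2 / 1.1 = 0.6301 d⁻¹.
Applying C = C₀e^(−kt): 9.660 × 0.6225 = 6.013 mg/L.
At the second outfall, C = (36.57·6.013 + 4.800·137.0) / (36.57 + 4.800) = 21.21 mg/L.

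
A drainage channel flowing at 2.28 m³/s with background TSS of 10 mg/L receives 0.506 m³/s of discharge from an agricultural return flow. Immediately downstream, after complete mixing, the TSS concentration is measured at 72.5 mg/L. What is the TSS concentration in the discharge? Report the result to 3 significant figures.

Mass balance: 2.280·10.00 + 0.5060·Cₑ = 2.786·72.50
→ Cₑ = (2.786·72.50 − 2.280·10.00) / 0.5060 = 354.1 mg/L.

354 mg/L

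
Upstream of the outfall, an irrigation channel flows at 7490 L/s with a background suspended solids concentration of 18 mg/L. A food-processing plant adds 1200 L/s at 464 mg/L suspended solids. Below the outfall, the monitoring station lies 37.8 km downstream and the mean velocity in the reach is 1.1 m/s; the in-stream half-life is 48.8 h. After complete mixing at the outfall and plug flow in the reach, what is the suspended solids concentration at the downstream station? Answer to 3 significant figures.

Flow-weighted average: C = (7490·18.00 + 1200·464.0) / 8690 = 691600/8690 = 79.59 mg/L.
Travel time t = 37.8·1000 / 1.1 = 34360 s = 9.545 h.
Half-life 48.8 h → k = ln 2 / 48.8 = 0.01420 h⁻¹ = 0.3409 d⁻¹.
First-order decay: C = 79.59·exp(−k·t) = 79.59·0.8732 = 69.50 mg/L.

69.5 mg/L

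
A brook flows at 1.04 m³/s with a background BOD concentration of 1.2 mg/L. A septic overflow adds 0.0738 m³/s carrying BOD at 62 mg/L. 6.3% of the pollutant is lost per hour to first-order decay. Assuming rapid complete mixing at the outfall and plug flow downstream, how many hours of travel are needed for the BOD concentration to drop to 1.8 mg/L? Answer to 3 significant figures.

16.4 h

After mixing, C = (1.040·1.200 + 0.07380·62.00) / 1.114 = 5.824/1.114 = 5.229 mg/L.
6.3%/h lost → k = −ln(1 − 0.063) = 0.06507 h⁻¹.
5.229·exp(−k·t) = 1.8 → t = ln(5.229/1.8)/k = 58990 s = 16.39 h.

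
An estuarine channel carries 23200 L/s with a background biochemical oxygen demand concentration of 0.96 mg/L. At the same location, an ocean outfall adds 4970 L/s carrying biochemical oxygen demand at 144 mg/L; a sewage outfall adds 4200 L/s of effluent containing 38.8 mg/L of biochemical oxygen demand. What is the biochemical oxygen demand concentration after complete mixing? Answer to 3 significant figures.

Conservation of mass: C = (23200·0.9600 + 4970·144.0 + 4200·38.80) / 32370 = 900900/32370 = 27.83 mg/L.

27.8 mg/L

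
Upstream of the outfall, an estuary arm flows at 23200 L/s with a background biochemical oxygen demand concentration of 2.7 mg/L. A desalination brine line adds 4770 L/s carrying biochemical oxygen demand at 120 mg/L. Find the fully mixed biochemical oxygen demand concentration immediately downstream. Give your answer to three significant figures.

22.7 mg/L

After mixing, C = (23200·2.700 + 4770·120.0) / 27970 = 635000/27970 = 22.70 mg/L.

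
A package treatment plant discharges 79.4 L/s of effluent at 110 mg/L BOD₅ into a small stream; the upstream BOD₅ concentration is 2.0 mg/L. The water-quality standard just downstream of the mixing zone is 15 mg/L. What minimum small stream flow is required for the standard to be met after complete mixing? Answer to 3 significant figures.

Set C_mix = 15: (Q·2.000 + 79.40·110.0) / (Q + 79.40) = 15
→ Q = 79.40·(110.0 − 15)/(15 − 2.000) = 580.2 L/s.

580 L/s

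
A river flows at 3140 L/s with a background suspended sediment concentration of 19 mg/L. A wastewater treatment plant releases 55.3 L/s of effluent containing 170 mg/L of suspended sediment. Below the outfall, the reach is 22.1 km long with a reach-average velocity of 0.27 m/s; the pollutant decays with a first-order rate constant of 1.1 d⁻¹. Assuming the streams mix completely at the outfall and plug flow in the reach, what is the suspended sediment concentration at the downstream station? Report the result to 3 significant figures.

7.62 mg/L

After mixing, C = (3140·19.00 + 55.30·170.0) / 3195 = 69060/3195 = 21.61 mg/L.
Travel time t = 22.1·1000 / 0.27 = 81850 s = 22.74 h.
After decay, C = 21.61 × e^(−kt) = 21.61 × 0.3527 = 7.623 mg/L.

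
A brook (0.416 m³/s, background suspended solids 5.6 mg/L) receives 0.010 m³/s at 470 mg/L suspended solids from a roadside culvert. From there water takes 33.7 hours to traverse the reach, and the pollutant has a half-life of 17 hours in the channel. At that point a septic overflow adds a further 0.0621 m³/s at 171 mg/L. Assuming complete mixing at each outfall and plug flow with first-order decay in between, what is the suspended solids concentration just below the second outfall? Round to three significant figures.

25.4 mg/L

Mass balance: C = (0.4160·5.600 + 0.01000·470.0) / 0.4260 = 7.030/0.4260 = 16.50 mg/L; combined flow 0.4260 m³/s.
Half-life 17 h → k = ln 2 / 17 = 0.04077 h⁻¹ = 0.9786 d⁻¹.
Applying C = C₀e^(−kt): 16.50 × 0.2531 = 4.176 mg/L.
At the second outfall, C = (0.4260·4.176 + 0.06210·171.0) / (0.4260 + 0.06210) = 25.40 mg/L.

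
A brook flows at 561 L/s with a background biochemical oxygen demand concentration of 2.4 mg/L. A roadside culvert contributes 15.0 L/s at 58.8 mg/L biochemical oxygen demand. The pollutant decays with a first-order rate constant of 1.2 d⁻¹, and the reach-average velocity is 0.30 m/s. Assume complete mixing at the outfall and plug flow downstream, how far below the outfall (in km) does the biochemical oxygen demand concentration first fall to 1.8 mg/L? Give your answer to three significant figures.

16.5 km

Mass balance: C = (561.0·2.400 + 15.00·58.80) / 576.0 = 2228/576.0 = 3.869 mg/L.
Set 3.869·exp(−k·t) = 1.8 → t = ln(3.869/1.8)/k = 55090 s = 15.30 h.
Distance = v·t = 0.30·55090 = 16530 m = 16.53 km.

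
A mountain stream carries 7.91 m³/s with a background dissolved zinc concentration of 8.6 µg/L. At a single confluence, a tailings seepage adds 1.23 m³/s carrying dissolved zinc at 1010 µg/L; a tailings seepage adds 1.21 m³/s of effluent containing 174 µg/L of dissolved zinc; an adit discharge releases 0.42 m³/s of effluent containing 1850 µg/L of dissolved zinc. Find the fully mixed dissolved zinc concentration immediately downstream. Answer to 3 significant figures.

213 µg/L

Flow-weighted average: C = (7.910·8.600 + 1.230·1010 + 1.210·174.0 + 0.4200·1850) / 10.77 = 2298/10.77 = 213.4 µg/L.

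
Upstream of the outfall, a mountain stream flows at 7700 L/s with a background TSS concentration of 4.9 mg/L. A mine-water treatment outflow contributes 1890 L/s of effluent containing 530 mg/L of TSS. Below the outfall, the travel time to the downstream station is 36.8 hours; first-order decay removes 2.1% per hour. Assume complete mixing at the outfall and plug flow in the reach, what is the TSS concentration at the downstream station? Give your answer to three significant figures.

After mixing, C = (7700·4.900 + 1890·530.0) / 9590 = 1039000/9590 = 108.4 mg/L.
2.1%/h lost → k = −ln(1 − 0.021) = 0.02122 h⁻¹.
First-order decay: C = 108.4·exp(−k·t) = 108.4·0.4579 = 49.63 mg/L.

49.6 mg/L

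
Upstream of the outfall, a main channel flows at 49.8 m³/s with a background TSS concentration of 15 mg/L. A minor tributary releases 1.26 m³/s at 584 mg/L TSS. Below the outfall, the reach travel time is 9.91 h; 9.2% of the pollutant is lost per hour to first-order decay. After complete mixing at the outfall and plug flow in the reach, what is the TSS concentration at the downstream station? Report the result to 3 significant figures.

Flow-weighted average: C = (49.80·15.00 + 1.260·584.0) / 51.06 = 1483/51.06 = 29.04 mg/L.
9.2%/h lost → k = −ln(1 − 0.092) = 0.09651 h⁻¹.
Applying C = C₀e^(−kt): 29.04 × 0.3843 = 11.16 mg/L.

11.2 mg/L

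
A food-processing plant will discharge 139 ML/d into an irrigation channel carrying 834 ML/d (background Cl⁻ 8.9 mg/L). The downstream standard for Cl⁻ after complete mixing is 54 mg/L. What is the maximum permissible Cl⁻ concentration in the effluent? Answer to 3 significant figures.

At the limit, (Qr·Cr + Qe·Cₑ)/(Qr + Qe) = 54:
Cₑ = (973.0·54 − 834.0·8.900) / 139.0 = 324.6 mg/L.

325 mg/L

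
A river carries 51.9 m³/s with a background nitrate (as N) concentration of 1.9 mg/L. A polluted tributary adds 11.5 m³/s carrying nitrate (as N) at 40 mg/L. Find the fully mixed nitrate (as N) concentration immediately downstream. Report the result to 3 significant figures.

Conservation of mass: C = (51.90·1.900 + 11.50·40.00) / 63.40 = 558.6/63.40 = 8.811 mg/L.

8.81 mg/L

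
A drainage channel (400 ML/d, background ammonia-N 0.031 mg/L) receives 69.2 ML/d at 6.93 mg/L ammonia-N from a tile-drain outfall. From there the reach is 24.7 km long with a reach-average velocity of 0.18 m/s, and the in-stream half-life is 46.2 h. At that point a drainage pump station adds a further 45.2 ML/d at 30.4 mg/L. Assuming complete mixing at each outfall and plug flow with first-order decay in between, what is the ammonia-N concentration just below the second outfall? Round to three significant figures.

After mixing, C = (400.0·0.03100 + 69.20·6.930) / 469.2 = 492.0/469.2 = 1.048 mg/L; combined flow 469.2 ML/d.
Travel time t = 24.7·1000 / 0.18 = 137200 s = 38.12 h.
Half-life 46.2 h → k = ln 2 / 46.2 = 0.01500 h⁻¹ = 0.3601 d⁻¹.
Decay over the reach: 1.048·exp(−kt) = 1.048·0.5645 = 0.5918 mg/L.
Second outfall: C = (469.2·0.5918 + 45.20·30.40)/514.4 = 3.211 mg/L.

3.21 mg/L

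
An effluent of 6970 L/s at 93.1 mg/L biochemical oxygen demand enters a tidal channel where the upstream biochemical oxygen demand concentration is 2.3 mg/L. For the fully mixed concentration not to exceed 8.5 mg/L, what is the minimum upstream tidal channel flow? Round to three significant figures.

95100 L/s

Set C_mix = 8.5: (Q·2.300 + 6970·93.10) / (Q + 6970) = 8.5
→ Q = 6970·(93.10 − 8.5)/(8.5 − 2.300) = 95110 L/s.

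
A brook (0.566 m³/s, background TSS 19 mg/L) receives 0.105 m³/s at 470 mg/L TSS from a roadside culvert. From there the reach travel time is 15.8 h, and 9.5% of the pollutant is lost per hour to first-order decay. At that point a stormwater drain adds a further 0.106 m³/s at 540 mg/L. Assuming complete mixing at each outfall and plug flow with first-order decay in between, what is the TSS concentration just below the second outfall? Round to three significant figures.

Flow-weighted average: C = (0.5660·19.00 + 0.1050·470.0) / 0.6710 = 60.10/0.6710 = 89.57 mg/L; combined flow 0.6710 m³/s.
9.5%/h lost → k = −ln(1 − 0.095) = 0.09982 h⁻¹.
Applying C = C₀e^(−kt): 89.57 × 0.2066 = 18.50 mg/L.
At the second outfall, C = (0.6710·18.50 + 0.1060·540.0) / (0.6710 + 0.1060) = 89.65 mg/L.

89.6 mg/L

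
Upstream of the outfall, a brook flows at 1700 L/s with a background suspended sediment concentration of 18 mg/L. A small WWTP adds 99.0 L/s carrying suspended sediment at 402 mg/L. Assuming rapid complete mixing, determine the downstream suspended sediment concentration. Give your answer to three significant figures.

Conservation of mass: C = (1700·18.00 + 99.00·402.0) / 1799 = 70400/1799 = 39.13 mg/L.

39.1 mg/L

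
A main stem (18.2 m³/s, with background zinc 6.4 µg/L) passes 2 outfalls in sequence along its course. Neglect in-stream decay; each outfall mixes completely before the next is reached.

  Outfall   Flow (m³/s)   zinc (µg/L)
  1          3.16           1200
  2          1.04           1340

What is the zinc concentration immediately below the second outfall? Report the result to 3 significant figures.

After outfall 1: Q = 18.20 + 3.160 = 21.36 m³/s; C = (18.20·6.400 + 3.160·1200)/21.36 = 183.0 µg/L.
After outfall 2: Q = 21.36 + 1.040 = 22.40 m³/s; C = (21.36·183.0 + 1.040·1340)/22.40 = 236.7 µg/L.

237 µg/L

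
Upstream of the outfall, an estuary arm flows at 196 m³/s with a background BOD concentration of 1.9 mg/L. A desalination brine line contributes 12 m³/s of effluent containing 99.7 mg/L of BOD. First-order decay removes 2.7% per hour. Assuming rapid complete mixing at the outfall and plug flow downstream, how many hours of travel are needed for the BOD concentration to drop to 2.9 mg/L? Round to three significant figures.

Flow-weighted average: C = (196.0·1.900 + 12.00·99.70) / 208.0 = 1569/208.0 = 7.542 mg/L.
2.7%/h lost → k = −ln(1 − 0.027) = 0.02737 h⁻¹.
7.542·exp(−k·t) = 2.9 → t = ln(7.542/2.9)/k = 125700 s = 34.92 h.

34.9 h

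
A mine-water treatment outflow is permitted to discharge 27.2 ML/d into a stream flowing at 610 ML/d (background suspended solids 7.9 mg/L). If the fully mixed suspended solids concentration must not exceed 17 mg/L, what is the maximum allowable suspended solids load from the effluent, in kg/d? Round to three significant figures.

6010 kg/d

Mass balance at the limit: 610.0·7.900 + 27.20·Cₑ = 637.2·17 → Cₑ = 221.1 mg/L.
27.20 ML/d = 0.3148 m³/s. Load = 0.3148 m³/s × 221.1 g/m³ × 86 400 s/d = 6013 kg/d.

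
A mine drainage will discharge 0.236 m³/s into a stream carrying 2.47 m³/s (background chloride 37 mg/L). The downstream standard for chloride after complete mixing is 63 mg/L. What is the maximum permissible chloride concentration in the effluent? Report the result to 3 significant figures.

At the limit, (Qr·Cr + Qe·Cₑ)/(Qr + Qe) = 63:
Cₑ = (2.706·63 − 2.470·37.00) / 0.2360 = 335.1 mg/L.

335 mg/L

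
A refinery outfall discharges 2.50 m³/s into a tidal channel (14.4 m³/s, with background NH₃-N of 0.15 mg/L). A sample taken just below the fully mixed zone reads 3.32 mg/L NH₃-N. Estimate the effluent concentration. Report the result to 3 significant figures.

21.6 mg/L

Mass balance: 14.40·0.1500 + 2.500·Cₑ = 16.90·3.320
→ Cₑ = (16.90·3.320 − 14.40·0.1500) / 2.500 = 21.58 mg/L.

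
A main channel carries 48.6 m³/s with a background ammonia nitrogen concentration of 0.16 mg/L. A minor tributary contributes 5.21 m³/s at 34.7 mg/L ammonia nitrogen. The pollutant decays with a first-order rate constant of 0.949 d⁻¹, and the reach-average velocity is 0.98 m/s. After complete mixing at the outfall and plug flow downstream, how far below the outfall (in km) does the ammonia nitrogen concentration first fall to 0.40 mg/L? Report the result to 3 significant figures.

194 km

Mixed concentration C = ΣQC/ΣQ = (48.60·0.1600 + 5.210·34.70) / 53.81 = 188.6/53.81 = 3.504 mg/L.
Set 3.504·exp(−k·t) = 0.40 → t = ln(3.504/0.40)/k = 197600 s = 54.89 h.
Distance = v·t = 0.98·197600 = 193600 m = 193.6 km.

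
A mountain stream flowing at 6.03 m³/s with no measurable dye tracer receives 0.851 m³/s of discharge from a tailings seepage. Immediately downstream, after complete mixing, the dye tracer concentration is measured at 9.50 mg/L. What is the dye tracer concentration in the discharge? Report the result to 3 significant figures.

Mass balance: 6.030·0 + 0.8510·Cₑ = 6.881·9.500
→ Cₑ = (6.881·9.500 − 6.030·0) / 0.8510 = 76.81 mg/L.

76.8 mg/L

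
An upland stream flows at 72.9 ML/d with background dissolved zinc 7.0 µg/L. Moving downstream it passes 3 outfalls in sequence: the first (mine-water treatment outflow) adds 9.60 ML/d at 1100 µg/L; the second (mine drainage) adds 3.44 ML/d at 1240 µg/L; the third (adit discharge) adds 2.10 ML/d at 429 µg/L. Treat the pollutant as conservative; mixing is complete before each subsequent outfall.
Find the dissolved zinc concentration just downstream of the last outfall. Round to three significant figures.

184 µg/L

Below outfall 1: Q → 82.50 ML/d, C = (72.90·7.000 + 9.600·1100)/82.50 = 134.2 µg/L.
Below outfall 2: Q → 85.94 ML/d, C = (82.50·134.2 + 3.440·1240)/85.94 = 178.4 µg/L.
Below outfall 3: Q → 88.04 ML/d, C = (85.94·178.4 + 2.100·429.0)/88.04 = 184.4 µg/L.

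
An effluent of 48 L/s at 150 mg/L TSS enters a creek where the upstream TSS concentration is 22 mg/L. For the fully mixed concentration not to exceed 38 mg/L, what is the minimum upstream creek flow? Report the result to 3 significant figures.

336 L/s

Set C_mix = 38: (Q·22.00 + 48.00·150.0) / (Q + 48.00) = 38
→ Q = 48.00·(150.0 − 38)/(38 − 22.00) = 336.0 L/s.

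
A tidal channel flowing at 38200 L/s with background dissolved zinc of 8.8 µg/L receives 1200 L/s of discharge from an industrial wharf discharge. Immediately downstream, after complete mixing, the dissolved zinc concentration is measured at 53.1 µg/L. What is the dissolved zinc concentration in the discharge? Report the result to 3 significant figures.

1460 µg/L

Mass balance: 38200·8.800 + 1200·Cₑ = 39400·53.10
→ Cₑ = (39400·53.10 − 38200·8.800) / 1200 = 1463 µg/L.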